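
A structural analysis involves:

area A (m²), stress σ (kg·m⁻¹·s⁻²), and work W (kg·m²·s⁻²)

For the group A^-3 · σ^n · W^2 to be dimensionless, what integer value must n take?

Balance the M exponent: (1)·n from σ, plus −3·(0) + 2·(1) = 2 from the rest, must sum to zero.
n + 2 = 0, so n = -2.

-2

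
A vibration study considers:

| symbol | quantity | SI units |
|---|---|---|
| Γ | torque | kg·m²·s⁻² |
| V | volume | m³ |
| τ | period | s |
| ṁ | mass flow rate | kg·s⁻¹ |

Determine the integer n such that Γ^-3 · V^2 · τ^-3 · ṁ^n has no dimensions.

Balance the M exponent: (1)·n from ṁ, plus −3·(1) + 2·(0) − 3·(0) = -3 from the rest, must sum to zero.
n − 3 = 0, so n = 3.

3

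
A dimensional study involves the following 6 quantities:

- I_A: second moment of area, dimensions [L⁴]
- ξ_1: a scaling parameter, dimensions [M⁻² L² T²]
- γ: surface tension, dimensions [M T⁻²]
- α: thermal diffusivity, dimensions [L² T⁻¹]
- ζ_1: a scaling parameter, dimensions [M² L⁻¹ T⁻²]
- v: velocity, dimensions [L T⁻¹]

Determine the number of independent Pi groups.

There are 6 variables and 3 base dimensions (M, L, T).
The dimension matrix has rank 3.
Independent dimensionless groups: 6 − 3 = 3.

3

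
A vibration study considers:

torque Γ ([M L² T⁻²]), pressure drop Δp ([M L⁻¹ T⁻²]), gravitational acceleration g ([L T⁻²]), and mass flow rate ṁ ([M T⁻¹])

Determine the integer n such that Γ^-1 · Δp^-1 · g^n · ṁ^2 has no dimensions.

1

Balance the L exponent: (1)·n from g, plus −(2) − (-1) + 2·(0) = -1 from the rest, must sum to zero.
n − 1 = 0, so n = 1.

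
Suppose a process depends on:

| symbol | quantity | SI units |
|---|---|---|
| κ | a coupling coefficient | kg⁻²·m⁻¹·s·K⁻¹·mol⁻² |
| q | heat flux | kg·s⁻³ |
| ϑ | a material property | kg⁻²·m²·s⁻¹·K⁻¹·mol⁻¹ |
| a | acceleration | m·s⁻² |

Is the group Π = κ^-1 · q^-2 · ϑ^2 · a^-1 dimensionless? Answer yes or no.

no

Sum the exponent of each base dimension across the product:
  M: −[κ]_M − 2·[q]_M + 2·[ϑ]_M − [a]_M = −(-2) − 2·(1) + 2·(-2) − (0) = -4
  L: −[κ]_L − 2·[q]_L + 2·[ϑ]_L − [a]_L = −(-1) − 2·(0) + 2·(2) − (1) = 4
  T: −[κ]_T − 2·[q]_T + 2·[ϑ]_T − [a]_T = −(1) − 2·(-3) + 2·(-1) − (-2) = 5
  Θ: −[κ]_Θ − 2·[q]_Θ + 2·[ϑ]_Θ − [a]_Θ = −(-1) − 2·(0) + 2·(-1) − (0) = -1
  N: −[κ]_N − 2·[q]_N + 2·[ϑ]_N − [a]_N = −(-2) − 2·(0) + 2·(-1) − (0) = 0
Net dimensions [M⁻⁴ L⁴ T⁵ Θ⁻¹] ≠ [1] — not dimensionless.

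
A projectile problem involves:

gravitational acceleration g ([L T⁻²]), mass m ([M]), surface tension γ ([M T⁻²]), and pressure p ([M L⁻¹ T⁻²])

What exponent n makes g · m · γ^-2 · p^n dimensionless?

Balance the M exponent: (1)·n from p, plus (0) + (1) − 2·(1) = -1 from the rest, must sum to zero.
n − 1 = 0, so n = 1.

1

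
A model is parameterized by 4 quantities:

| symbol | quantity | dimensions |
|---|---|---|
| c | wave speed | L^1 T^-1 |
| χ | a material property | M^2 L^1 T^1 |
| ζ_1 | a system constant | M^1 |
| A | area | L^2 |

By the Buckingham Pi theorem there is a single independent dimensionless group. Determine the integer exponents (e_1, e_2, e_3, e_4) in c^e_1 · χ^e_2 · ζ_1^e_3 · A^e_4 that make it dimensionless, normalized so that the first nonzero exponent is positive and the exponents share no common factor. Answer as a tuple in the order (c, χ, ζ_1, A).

(1, 1, -2, -1)

M: e_1·(0) + e_2·(2) + e_3·(1) + e_4·(0) = 0
L: e_1·(1) + e_2·(1) + e_3·(0) + e_4·(2) = 0
T: e_1·(-1) + e_2·(1) + e_3·(0) + e_4·(0) = 0
Solving this homogeneous linear system for the smallest-integer solution (first nonzero entry positive) gives (1, 1, -2, -1).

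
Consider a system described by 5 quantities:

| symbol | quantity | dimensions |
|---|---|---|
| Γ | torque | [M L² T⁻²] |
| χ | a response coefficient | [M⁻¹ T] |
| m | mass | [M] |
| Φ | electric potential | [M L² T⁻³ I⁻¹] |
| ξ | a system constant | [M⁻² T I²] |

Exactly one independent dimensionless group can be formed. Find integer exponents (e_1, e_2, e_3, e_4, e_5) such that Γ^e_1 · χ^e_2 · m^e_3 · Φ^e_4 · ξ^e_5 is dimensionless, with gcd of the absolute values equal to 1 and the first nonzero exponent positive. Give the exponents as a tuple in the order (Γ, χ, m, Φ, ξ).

M: e_1·(1) + e_2·(-1) + e_3·(1) + e_4·(1) + e_5·(-2) = 0
L: e_1·(2) + e_2·(0) + e_3·(0) + e_4·(2) + e_5·(0) = 0
T: e_1·(-2) + e_2·(1) + e_3·(0) + e_4·(-3) + e_5·(1) = 0
I: e_1·(0) + e_2·(0) + e_3·(0) + e_4·(-1) + e_5·(2) = 0
Solving this homogeneous linear system for the smallest-integer solution (first nonzero entry positive) gives (2, -1, -3, -2, -1).

(2, -1, -3, -2, -1)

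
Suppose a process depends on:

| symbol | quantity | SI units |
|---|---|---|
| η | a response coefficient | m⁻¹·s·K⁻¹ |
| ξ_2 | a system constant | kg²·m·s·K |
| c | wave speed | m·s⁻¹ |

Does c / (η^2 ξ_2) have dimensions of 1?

no

Sum the exponent of each base dimension across the product:
  M: −2·[η]_M − [ξ_2]_M + [c]_M = −2·(0) − (2) + (0) = -2
  L: −2·[η]_L − [ξ_2]_L + [c]_L = −2·(-1) − (1) + (1) = 2
  T: −2·[η]_T − [ξ_2]_T + [c]_T = −2·(1) − (1) + (-1) = -4
  Θ: −2·[η]_Θ − [ξ_2]_Θ + [c]_Θ = −2·(-1) − (1) + (0) = 1
Net dimensions [M⁻² L² T⁻⁴ Θ] ≠ [1] — not dimensionless.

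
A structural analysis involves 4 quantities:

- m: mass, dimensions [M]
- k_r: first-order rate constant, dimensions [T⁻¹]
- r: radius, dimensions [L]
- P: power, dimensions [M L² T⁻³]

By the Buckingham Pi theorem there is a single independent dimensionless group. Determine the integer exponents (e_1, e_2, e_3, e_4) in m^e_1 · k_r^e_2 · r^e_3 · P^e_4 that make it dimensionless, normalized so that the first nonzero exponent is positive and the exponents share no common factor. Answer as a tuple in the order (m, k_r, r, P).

M: e_1·(1) + e_2·(0) + e_3·(0) + e_4·(1) = 0
L: e_1·(0) + e_2·(0) + e_3·(1) + e_4·(2) = 0
T: e_1·(0) + e_2·(-1) + e_3·(0) + e_4·(-3) = 0
Solving this homogeneous linear system for the smallest-integer solution (first nonzero entry positive) gives (1, 3, 2, -1).

(1, 3, 2, -1)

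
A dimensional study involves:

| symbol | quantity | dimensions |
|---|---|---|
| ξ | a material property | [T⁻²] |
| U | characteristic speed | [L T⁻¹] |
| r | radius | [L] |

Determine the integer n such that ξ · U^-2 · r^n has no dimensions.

2

Balance the L exponent: (1)·n from r, plus (0) − 2·(1) = -2 from the rest, must sum to zero.
n − 2 = 0, so n = 2.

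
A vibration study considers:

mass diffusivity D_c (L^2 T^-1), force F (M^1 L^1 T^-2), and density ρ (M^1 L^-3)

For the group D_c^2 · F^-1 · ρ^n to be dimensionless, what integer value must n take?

Balance the M exponent: (1)·n from ρ, plus 2·(0) − (1) = -1 from the rest, must sum to zero.
n − 1 = 0, so n = 1.

1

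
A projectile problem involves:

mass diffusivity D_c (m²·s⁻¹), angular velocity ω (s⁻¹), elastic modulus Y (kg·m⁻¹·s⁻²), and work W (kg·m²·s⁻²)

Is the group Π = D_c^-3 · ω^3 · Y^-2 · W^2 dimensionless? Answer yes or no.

Sum the exponent of each base dimension across the product:
  M: −3·[D_c]_M + 3·[ω]_M − 2·[Y]_M + 2·[W]_M = −3·(0) + 3·(0) − 2·(1) + 2·(1) = 0
  L: −3·[D_c]_L + 3·[ω]_L − 2·[Y]_L + 2·[W]_L = −3·(2) + 3·(0) − 2·(-1) + 2·(2) = 0
  T: −3·[D_c]_T + 3·[ω]_T − 2·[Y]_T + 2·[W]_T = −3·(-1) + 3·(-1) − 2·(-2) + 2·(-2) = 0
All base exponents vanish — dimensionless.

yes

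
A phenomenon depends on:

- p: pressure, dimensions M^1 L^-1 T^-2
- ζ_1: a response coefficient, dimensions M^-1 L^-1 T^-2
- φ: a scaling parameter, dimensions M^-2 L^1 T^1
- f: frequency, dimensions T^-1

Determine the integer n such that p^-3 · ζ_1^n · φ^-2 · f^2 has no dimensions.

1

Balance the M exponent: (-1)·n from ζ_1, plus −3·(1) − 2·(-2) + 2·(0) = 1 from the rest, must sum to zero.
−n + 1 = 0, so n = 1.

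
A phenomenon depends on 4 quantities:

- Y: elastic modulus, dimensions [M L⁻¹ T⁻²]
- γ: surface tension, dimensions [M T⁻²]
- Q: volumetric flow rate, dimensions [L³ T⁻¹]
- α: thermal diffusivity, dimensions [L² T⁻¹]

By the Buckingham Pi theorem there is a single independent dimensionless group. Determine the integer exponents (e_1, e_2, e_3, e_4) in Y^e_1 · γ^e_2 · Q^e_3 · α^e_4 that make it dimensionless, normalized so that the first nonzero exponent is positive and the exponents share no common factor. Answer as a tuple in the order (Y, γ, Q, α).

(1, -1, 1, -1)

M: e_1·(1) + e_2·(1) + e_3·(0) + e_4·(0) = 0
L: e_1·(-1) + e_2·(0) + e_3·(3) + e_4·(2) = 0
T: e_1·(-2) + e_2·(-2) + e_3·(-1) + e_4·(-1) = 0
Solving this homogeneous linear system for the smallest-integer solution (first nonzero entry positive) gives (1, -1, 1, -1).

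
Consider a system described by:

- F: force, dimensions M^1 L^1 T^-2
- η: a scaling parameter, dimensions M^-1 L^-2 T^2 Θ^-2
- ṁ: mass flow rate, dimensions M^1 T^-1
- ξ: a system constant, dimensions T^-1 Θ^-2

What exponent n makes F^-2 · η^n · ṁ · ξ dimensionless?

Balance the M exponent: (-1)·n from η, plus −2·(1) + (1) + (0) = -1 from the rest, must sum to zero.
−n − 1 = 0, so n = -1.

-1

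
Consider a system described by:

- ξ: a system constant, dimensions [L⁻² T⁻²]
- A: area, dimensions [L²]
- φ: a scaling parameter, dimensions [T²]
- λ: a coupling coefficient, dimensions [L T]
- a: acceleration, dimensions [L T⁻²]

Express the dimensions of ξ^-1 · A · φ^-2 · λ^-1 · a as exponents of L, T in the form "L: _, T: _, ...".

Collect each base-dimension exponent across the product:
  L: −(-2) + (2) − 2·(0) − (1) + (1) = 4
  T: −(-2) + (0) − 2·(2) − (1) + (-2) = -5
So the dimensions are [L⁴ T⁻⁵].

L: 4, T: -5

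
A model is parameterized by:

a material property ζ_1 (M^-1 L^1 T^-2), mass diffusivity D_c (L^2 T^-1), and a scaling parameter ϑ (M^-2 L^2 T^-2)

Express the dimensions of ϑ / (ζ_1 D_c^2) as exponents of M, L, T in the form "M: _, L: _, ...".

M: -1, L: -3, T: 2

Collect each base-dimension exponent across the product:
  M: −(-1) − 2·(0) + (-2) = -1
  L: −(1) − 2·(2) + (2) = -3
  T: −(-2) − 2·(-1) + (-2) = 2
So the dimensions are [M⁻¹ L⁻³ T²].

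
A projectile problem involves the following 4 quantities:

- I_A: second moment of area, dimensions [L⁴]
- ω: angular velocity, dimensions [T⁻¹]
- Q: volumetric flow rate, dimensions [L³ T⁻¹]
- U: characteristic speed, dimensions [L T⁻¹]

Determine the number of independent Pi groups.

2

There are 4 variables and 2 base dimensions (L, T).
The dimension matrix has rank 2.
Independent dimensionless groups: 4 − 2 = 2.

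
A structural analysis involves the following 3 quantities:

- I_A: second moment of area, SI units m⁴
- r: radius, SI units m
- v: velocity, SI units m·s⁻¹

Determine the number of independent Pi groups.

1

There are 3 variables and 2 base dimensions (L, T).
The dimension matrix has rank 2.
Independent dimensionless groups: 3 − 2 = 1.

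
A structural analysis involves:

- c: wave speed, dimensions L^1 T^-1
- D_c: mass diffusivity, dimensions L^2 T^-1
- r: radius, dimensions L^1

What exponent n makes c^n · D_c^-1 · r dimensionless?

Balance the L exponent: (1)·n from c, plus −(2) + (1) = -1 from the rest, must sum to zero.
n − 1 = 0, so n = 1.

1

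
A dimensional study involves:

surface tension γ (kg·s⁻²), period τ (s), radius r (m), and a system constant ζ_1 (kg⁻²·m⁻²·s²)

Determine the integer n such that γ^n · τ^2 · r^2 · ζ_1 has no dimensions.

Balance the M exponent: (1)·n from γ, plus 2·(0) + 2·(0) + (-2) = -2 from the rest, must sum to zero.
n − 2 = 0, so n = 2.

2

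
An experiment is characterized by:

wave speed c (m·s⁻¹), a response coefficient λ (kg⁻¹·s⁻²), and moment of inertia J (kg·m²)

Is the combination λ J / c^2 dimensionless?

yes

Sum the exponent of each base dimension across the product:
  M: −2·[c]_M + [λ]_M + [J]_M = −2·(0) + (-1) + (1) = 0
  L: −2·[c]_L + [λ]_L + [J]_L = −2·(1) + (0) + (2) = 0
  T: −2·[c]_T + [λ]_T + [J]_T = −2·(-1) + (-2) + (0) = 0
All base exponents vanish — dimensionless.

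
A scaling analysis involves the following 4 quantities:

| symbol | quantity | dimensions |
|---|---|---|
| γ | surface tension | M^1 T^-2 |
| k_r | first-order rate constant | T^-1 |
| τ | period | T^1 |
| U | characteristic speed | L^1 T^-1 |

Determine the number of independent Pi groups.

1

There are 4 variables and 3 base dimensions (M, L, T).
The dimension matrix has rank 3.
Independent dimensionless groups: 4 − 3 = 1.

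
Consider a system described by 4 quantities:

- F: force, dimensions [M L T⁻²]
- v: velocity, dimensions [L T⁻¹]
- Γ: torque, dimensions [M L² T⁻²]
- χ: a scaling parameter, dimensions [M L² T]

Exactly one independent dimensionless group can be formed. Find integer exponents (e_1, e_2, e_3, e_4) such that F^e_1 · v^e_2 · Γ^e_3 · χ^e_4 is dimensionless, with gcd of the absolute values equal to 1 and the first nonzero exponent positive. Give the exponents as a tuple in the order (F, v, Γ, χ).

M: e_1·(1) + e_2·(0) + e_3·(1) + e_4·(1) = 0
L: e_1·(1) + e_2·(1) + e_3·(2) + e_4·(2) = 0
T: e_1·(-2) + e_2·(-1) + e_3·(-2) + e_4·(1) = 0
Solving this homogeneous linear system for the smallest-integer solution (first nonzero entry positive) gives (3, 3, -4, 1).

(3, 3, -4, 1)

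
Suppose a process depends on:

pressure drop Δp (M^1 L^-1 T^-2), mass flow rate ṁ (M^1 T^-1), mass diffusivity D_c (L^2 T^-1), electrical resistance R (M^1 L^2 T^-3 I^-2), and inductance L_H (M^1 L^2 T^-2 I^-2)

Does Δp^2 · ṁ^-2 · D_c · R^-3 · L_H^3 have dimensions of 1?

Sum the exponent of each base dimension across the product:
  M: 2·[Δp]_M − 2·[ṁ]_M + [D_c]_M − 3·[R]_M + 3·[L_H]_M = 2·(1) − 2·(1) + (0) − 3·(1) + 3·(1) = 0
  L: 2·[Δp]_L − 2·[ṁ]_L + [D_c]_L − 3·[R]_L + 3·[L_H]_L = 2·(-1) − 2·(0) + (2) − 3·(2) + 3·(2) = 0
  T: 2·[Δp]_T − 2·[ṁ]_T + [D_c]_T − 3·[R]_T + 3·[L_H]_T = 2·(-2) − 2·(-1) + (-1) − 3·(-3) + 3·(-2) = 0
  I: 2·[Δp]_I − 2·[ṁ]_I + [D_c]_I − 3·[R]_I + 3·[L_H]_I = 2·(0) − 2·(0) + (0) − 3·(-2) + 3·(-2) = 0
All base exponents vanish — dimensionless.

yes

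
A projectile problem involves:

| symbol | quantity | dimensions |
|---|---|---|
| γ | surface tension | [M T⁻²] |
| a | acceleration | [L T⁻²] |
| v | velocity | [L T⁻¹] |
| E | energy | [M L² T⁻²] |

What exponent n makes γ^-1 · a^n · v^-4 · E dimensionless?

Balance the L exponent: (1)·n from a, plus −(0) − 4·(1) + (2) = -2 from the rest, must sum to zero.
n − 2 = 0, so n = 2.

2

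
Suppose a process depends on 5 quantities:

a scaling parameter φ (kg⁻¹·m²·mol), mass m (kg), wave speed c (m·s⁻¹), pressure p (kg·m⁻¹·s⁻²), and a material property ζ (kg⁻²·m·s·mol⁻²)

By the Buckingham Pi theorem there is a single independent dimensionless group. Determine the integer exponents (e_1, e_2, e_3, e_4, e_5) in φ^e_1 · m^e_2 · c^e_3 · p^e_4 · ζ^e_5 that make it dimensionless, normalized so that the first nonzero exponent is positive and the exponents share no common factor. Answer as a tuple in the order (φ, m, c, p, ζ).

M: e_1·(-1) + e_2·(1) + e_3·(0) + e_4·(1) + e_5·(-2) = 0
L: e_1·(2) + e_2·(0) + e_3·(1) + e_4·(-1) + e_5·(1) = 0
T: e_1·(0) + e_2·(0) + e_3·(-1) + e_4·(-2) + e_5·(1) = 0
N: e_1·(1) + e_2·(0) + e_3·(0) + e_4·(0) + e_5·(-2) = 0
Solving this homogeneous linear system for the smallest-integer solution (first nonzero entry positive) gives (2, 2, -3, 2, 1).

(2, 2, -3, 2, 1)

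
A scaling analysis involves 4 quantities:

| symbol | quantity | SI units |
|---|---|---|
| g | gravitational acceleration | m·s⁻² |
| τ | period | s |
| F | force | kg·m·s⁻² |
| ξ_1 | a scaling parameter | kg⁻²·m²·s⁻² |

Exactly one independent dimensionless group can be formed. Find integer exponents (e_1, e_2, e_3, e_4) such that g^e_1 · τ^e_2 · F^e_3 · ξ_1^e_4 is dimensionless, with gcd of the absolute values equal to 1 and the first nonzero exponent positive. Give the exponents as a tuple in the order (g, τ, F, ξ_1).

(4, 2, -2, -1)

M: e_1·(0) + e_2·(0) + e_3·(1) + e_4·(-2) = 0
L: e_1·(1) + e_2·(0) + e_3·(1) + e_4·(2) = 0
T: e_1·(-2) + e_2·(1) + e_3·(-2) + e_4·(-2) = 0
Solving this homogeneous linear system for the smallest-integer solution (first nonzero entry positive) gives (4, 2, -2, -1).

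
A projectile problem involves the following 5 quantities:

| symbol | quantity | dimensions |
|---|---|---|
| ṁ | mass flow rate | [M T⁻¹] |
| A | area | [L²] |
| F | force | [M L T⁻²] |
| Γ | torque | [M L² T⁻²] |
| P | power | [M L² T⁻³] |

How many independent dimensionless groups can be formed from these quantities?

2

There are 5 variables and 3 base dimensions (M, L, T).
The dimension matrix has rank 3.
Independent dimensionless groups: 5 − 3 = 2.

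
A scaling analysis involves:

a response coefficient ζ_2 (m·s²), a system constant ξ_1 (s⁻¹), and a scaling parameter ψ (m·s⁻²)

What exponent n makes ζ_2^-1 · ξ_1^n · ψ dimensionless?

Balance the T exponent: (-1)·n from ξ_1, plus −(2) + (-2) = -4 from the rest, must sum to zero.
−n − 4 = 0, so n = -4.

-4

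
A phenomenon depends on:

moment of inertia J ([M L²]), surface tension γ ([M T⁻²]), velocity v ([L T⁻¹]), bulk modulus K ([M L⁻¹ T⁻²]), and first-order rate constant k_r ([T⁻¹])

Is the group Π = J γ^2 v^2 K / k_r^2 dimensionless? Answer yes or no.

no

Sum the exponent of each base dimension across the product:
  M: [J]_M + 2·[γ]_M + 2·[v]_M + [K]_M − 2·[k_r]_M = (1) + 2·(1) + 2·(0) + (1) − 2·(0) = 4
  L: [J]_L + 2·[γ]_L + 2·[v]_L + [K]_L − 2·[k_r]_L = (2) + 2·(0) + 2·(1) + (-1) − 2·(0) = 3
  T: [J]_T + 2·[γ]_T + 2·[v]_T + [K]_T − 2·[k_r]_T = (0) + 2·(-2) + 2·(-1) + (-2) − 2·(-1) = -6
Net dimensions [M⁴ L³ T⁻⁶] ≠ [1] — not dimensionless.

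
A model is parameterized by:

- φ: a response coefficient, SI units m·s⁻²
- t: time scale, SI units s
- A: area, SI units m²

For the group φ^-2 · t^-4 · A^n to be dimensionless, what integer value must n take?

1

Balance the L exponent: (2)·n from A, plus −2·(1) − 4·(0) = -2 from the rest, must sum to zero.
2n − 2 = 0, so n = 1.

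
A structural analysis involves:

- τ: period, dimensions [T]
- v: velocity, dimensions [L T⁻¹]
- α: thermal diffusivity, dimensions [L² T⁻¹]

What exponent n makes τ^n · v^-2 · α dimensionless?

-1

Balance the T exponent: (1)·n from τ, plus −2·(-1) + (-1) = 1 from the rest, must sum to zero.
n + 1 = 0, so n = -1.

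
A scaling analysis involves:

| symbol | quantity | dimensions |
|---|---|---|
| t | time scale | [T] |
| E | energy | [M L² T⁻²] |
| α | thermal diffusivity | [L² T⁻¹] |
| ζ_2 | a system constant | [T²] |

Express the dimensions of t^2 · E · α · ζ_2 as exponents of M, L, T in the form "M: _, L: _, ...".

Collect each base-dimension exponent across the product:
  M: 2·(0) + (1) + (0) + (0) = 1
  L: 2·(0) + (2) + (2) + (0) = 4
  T: 2·(1) + (-2) + (-1) + (2) = 1
So the dimensions are [M L⁴ T].

M: 1, L: 4, T: 1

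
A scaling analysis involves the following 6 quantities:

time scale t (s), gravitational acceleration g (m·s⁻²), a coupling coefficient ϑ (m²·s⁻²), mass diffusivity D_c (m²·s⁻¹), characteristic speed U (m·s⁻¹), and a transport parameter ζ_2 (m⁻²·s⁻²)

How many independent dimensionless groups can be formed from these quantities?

There are 6 variables and 2 base dimensions (L, T).
The dimension matrix has rank 2.
Independent dimensionless groups: 6 − 2 = 4.

4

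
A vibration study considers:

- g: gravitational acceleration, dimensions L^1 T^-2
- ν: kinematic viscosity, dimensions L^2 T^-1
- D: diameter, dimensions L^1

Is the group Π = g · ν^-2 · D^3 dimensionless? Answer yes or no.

Sum the exponent of each base dimension across the product:
  L: [g]_L − 2·[ν]_L + 3·[D]_L = (1) − 2·(2) + 3·(1) = 0
  T: [g]_T − 2·[ν]_T + 3·[D]_T = (-2) − 2·(-1) + 3·(0) = 0
All base exponents vanish — dimensionless.

yes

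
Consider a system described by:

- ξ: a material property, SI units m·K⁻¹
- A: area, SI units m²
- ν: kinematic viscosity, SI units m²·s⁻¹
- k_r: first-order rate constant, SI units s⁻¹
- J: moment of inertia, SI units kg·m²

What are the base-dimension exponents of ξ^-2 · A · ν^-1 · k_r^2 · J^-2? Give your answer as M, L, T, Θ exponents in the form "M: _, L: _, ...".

M: -2, L: -6, T: -1, Θ: 2

Collect each base-dimension exponent across the product:
  M: −2·(0) + (0) − (0) + 2·(0) − 2·(1) = -2
  L: −2·(1) + (2) − (2) + 2·(0) − 2·(2) = -6
  T: −2·(0) + (0) − (-1) + 2·(-1) − 2·(0) = -1
  Θ: −2·(-1) + (0) − (0) + 2·(0) − 2·(0) = 2
So the dimensions are [M⁻² L⁻⁶ T⁻¹ Θ²].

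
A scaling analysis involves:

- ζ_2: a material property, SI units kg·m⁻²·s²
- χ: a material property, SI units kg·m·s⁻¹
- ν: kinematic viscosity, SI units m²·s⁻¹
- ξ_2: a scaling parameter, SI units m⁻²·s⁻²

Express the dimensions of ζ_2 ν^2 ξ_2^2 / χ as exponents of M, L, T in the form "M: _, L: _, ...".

M: 0, L: -3, T: -3

Collect each base-dimension exponent across the product:
  M: (1) − (1) + 2·(0) + 2·(0) = 0
  L: (-2) − (1) + 2·(2) + 2·(-2) = -3
  T: (2) − (-1) + 2·(-1) + 2·(-2) = -3
So the dimensions are [L⁻³ T⁻³].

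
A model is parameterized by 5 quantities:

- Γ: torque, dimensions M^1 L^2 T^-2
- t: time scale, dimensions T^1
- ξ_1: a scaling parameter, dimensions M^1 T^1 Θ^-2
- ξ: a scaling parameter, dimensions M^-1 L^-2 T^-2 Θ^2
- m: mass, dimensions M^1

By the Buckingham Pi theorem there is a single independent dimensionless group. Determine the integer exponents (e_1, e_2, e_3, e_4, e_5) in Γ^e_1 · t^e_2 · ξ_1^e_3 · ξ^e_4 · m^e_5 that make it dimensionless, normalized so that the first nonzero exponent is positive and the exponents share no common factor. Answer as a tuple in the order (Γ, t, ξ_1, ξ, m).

M: e_1·(1) + e_2·(0) + e_3·(1) + e_4·(-1) + e_5·(1) = 0
L: e_1·(2) + e_2·(0) + e_3·(0) + e_4·(-2) + e_5·(0) = 0
T: e_1·(-2) + e_2·(1) + e_3·(1) + e_4·(-2) + e_5·(0) = 0
Θ: e_1·(0) + e_2·(0) + e_3·(-2) + e_4·(2) + e_5·(0) = 0
Solving this homogeneous linear system for the smallest-integer solution (first nonzero entry positive) gives (1, 3, 1, 1, -1).

(1, 3, 1, 1, -1)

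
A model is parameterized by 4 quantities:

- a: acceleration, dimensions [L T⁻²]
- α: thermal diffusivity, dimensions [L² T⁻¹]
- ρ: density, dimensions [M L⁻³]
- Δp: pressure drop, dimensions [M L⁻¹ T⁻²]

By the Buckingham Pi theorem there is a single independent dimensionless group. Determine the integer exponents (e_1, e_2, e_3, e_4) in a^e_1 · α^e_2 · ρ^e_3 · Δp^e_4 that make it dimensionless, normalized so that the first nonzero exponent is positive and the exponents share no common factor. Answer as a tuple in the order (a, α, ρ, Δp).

(2, 2, 3, -3)

M: e_1·(0) + e_2·(0) + e_3·(1) + e_4·(1) = 0
L: e_1·(1) + e_2·(2) + e_3·(-3) + e_4·(-1) = 0
T: e_1·(-2) + e_2·(-1) + e_3·(0) + e_4·(-2) = 0
Solving this homogeneous linear system for the smallest-integer solution (first nonzero entry positive) gives (2, 2, 3, -3).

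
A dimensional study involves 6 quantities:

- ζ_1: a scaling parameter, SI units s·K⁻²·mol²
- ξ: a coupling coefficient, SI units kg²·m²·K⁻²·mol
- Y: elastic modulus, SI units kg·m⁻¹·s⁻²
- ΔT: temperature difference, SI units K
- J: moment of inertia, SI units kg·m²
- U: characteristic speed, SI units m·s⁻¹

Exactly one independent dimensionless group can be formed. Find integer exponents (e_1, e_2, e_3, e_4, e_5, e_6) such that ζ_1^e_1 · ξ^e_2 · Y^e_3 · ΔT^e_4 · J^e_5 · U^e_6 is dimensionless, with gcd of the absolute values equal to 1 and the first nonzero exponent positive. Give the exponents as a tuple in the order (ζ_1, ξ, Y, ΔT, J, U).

M: e_1·(0) + e_2·(2) + e_3·(1) + e_4·(0) + e_5·(1) + e_6·(0) = 0
L: e_1·(0) + e_2·(2) + e_3·(-1) + e_4·(0) + e_5·(2) + e_6·(1) = 0
T: e_1·(1) + e_2·(0) + e_3·(-2) + e_4·(0) + e_5·(0) + e_6·(-1) = 0
Θ: e_1·(-2) + e_2·(-2) + e_3·(0) + e_4·(1) + e_5·(0) + e_6·(0) = 0
N: e_1·(2) + e_2·(1) + e_3·(0) + e_4·(0) + e_5·(0) + e_6·(0) = 0
Solving this homogeneous linear system for the smallest-integer solution (first nonzero entry positive) gives (1, -2, 1, -2, 3, -1).

(1, -2, 1, -2, 3, -1)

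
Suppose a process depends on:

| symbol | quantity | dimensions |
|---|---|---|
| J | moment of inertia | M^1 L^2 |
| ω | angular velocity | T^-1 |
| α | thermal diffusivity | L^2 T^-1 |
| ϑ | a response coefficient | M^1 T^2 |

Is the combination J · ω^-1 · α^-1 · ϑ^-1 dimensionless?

yes

Sum the exponent of each base dimension across the product:
  M: [J]_M − [ω]_M − [α]_M − [ϑ]_M = (1) − (0) − (0) − (1) = 0
  L: [J]_L − [ω]_L − [α]_L − [ϑ]_L = (2) − (0) − (2) − (0) = 0
  T: [J]_T − [ω]_T − [α]_T − [ϑ]_T = (0) − (-1) − (-1) − (2) = 0
All base exponents vanish — dimensionless.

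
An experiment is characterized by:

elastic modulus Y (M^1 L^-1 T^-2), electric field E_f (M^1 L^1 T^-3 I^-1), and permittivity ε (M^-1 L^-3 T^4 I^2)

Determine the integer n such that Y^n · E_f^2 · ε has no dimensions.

-1

Balance the M exponent: (1)·n from Y, plus 2·(1) + (-1) = 1 from the rest, must sum to zero.
n + 1 = 0, so n = -1.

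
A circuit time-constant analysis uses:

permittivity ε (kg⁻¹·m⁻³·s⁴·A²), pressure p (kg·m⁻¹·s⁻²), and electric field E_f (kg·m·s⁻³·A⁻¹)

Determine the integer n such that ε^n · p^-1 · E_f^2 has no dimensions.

1

Balance the M exponent: (-1)·n from ε, plus −(1) + 2·(1) = 1 from the rest, must sum to zero.
−n + 1 = 0, so n = 1.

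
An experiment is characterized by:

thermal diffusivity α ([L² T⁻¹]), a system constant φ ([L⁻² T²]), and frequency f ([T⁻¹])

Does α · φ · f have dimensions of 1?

Sum the exponent of each base dimension across the product:
  L: [α]_L + [φ]_L + [f]_L = (2) + (-2) + (0) = 0
  T: [α]_T + [φ]_T + [f]_T = (-1) + (2) + (-1) = 0
All base exponents vanish — dimensionless.

yes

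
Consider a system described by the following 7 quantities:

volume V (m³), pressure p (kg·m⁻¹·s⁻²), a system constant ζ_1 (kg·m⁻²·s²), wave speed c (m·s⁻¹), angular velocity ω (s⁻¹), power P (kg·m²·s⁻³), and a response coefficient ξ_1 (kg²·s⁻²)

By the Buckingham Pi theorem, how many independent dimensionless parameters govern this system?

There are 7 variables and 3 base dimensions (M, L, T).
The dimension matrix has rank 3.
Independent dimensionless groups: 7 − 3 = 4.

4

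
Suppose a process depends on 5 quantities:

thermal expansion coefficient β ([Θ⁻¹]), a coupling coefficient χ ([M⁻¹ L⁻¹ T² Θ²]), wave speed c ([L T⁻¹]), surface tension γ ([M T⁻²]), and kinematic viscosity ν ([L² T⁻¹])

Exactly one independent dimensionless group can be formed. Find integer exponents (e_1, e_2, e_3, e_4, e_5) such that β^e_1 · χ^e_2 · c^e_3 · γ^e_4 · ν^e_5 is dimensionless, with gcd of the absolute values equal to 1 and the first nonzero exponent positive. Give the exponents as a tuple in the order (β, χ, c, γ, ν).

(2, 1, -1, 1, 1)

M: e_1·(0) + e_2·(-1) + e_3·(0) + e_4·(1) + e_5·(0) = 0
L: e_1·(0) + e_2·(-1) + e_3·(1) + e_4·(0) + e_5·(2) = 0
T: e_1·(0) + e_2·(2) + e_3·(-1) + e_4·(-2) + e_5·(-1) = 0
Θ: e_1·(-1) + e_2·(2) + e_3·(0) + e_4·(0) + e_5·(0) = 0
Solving this homogeneous linear system for the smallest-integer solution (first nonzero entry positive) gives (2, 1, -1, 1, 1).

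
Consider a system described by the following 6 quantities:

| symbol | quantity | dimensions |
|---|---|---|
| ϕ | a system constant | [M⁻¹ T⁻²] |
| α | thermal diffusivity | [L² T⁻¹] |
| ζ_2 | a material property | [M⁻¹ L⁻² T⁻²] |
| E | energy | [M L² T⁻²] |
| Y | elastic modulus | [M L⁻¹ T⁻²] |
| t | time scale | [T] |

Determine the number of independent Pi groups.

There are 6 variables and 3 base dimensions (M, L, T).
The dimension matrix has rank 3.
Independent dimensionless groups: 6 − 3 = 3.

3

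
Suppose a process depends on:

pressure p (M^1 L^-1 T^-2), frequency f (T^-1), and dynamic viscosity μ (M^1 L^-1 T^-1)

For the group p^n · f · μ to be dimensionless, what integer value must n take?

-1

Balance the M exponent: (1)·n from p, plus (0) + (1) = 1 from the rest, must sum to zero.
n + 1 = 0, so n = -1.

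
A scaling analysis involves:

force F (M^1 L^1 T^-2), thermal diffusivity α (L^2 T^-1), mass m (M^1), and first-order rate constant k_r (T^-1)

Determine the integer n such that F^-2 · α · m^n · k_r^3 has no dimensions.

Balance the M exponent: (1)·n from m, plus −2·(1) + (0) + 3·(0) = -2 from the rest, must sum to zero.
n − 2 = 0, so n = 2.

2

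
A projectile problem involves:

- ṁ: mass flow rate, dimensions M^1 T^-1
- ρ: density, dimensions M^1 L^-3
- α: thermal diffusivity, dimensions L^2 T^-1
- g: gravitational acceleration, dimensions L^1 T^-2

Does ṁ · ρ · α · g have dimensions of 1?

no

Sum the exponent of each base dimension across the product:
  M: [ṁ]_M + [ρ]_M + [α]_M + [g]_M = (1) + (1) + (0) + (0) = 2
  L: [ṁ]_L + [ρ]_L + [α]_L + [g]_L = (0) + (-3) + (2) + (1) = 0
  T: [ṁ]_T + [ρ]_T + [α]_T + [g]_T = (-1) + (0) + (-1) + (-2) = -4
Net dimensions [M² T⁻⁴] ≠ [1] — not dimensionless.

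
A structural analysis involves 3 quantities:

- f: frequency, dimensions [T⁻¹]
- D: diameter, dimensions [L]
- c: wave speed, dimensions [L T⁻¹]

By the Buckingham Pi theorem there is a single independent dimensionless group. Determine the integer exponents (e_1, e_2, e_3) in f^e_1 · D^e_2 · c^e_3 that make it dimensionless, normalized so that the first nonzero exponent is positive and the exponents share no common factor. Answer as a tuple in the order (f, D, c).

L: e_1·(0) + e_2·(1) + e_3·(1) = 0
T: e_1·(-1) + e_2·(0) + e_3·(-1) = 0
Solving this homogeneous linear system for the smallest-integer solution (first nonzero entry positive) gives (1, 1, -1).

(1, 1, -1)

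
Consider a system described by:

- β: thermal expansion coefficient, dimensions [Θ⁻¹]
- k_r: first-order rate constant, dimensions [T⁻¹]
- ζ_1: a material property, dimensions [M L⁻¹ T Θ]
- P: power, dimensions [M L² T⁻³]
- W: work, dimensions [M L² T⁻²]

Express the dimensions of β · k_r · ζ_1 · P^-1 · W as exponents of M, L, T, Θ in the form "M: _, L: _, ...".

M: 1, L: -1, T: 1, Θ: 0

Collect each base-dimension exponent across the product:
  M: (0) + (0) + (1) − (1) + (1) = 1
  L: (0) + (0) + (-1) − (2) + (2) = -1
  T: (0) + (-1) + (1) − (-3) + (-2) = 1
  Θ: (-1) + (0) + (1) − (0) + (0) = 0
So the dimensions are [M L⁻¹ T].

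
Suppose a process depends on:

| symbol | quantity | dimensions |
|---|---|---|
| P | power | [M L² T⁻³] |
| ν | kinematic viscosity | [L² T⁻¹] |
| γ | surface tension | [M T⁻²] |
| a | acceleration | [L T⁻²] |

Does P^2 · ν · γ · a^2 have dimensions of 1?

no

Sum the exponent of each base dimension across the product:
  M: 2·[P]_M + [ν]_M + [γ]_M + 2·[a]_M = 2·(1) + (0) + (1) + 2·(0) = 3
  L: 2·[P]_L + [ν]_L + [γ]_L + 2·[a]_L = 2·(2) + (2) + (0) + 2·(1) = 8
  T: 2·[P]_T + [ν]_T + [γ]_T + 2·[a]_T = 2·(-3) + (-1) + (-2) + 2·(-2) = -13
Net dimensions [M³ L⁸ T⁻¹³] ≠ [1] — not dimensionless.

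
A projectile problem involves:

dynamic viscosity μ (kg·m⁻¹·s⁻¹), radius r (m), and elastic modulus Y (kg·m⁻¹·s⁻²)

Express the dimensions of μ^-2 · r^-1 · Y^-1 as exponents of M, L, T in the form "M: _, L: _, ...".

M: -3, L: 2, T: 4

Collect each base-dimension exponent across the product:
  M: −2·(1) − (0) − (1) = -3
  L: −2·(-1) − (1) − (-1) = 2
  T: −2·(-1) − (0) − (-2) = 4
So the dimensions are [M⁻³ L² T⁴].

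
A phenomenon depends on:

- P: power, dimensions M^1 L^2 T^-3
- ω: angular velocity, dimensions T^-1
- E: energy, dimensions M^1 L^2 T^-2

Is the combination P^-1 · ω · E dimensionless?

yes

Sum the exponent of each base dimension across the product:
  M: −[P]_M + [ω]_M + [E]_M = −(1) + (0) + (1) = 0
  L: −[P]_L + [ω]_L + [E]_L = −(2) + (0) + (2) = 0
  T: −[P]_T + [ω]_T + [E]_T = −(-3) + (-1) + (-2) = 0
  Θ: −[P]_Θ + [ω]_Θ + [E]_Θ = −(0) + (0) + (0) = 0
All base exponents vanish — dimensionless.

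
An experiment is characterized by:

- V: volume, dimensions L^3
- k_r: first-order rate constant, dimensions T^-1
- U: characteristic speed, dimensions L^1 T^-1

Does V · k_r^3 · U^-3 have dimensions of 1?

yes

Sum the exponent of each base dimension across the product:
  M: [V]_M + 3·[k_r]_M − 3·[U]_M = (0) + 3·(0) − 3·(0) = 0
  L: [V]_L + 3·[k_r]_L − 3·[U]_L = (3) + 3·(0) − 3·(1) = 0
  T: [V]_T + 3·[k_r]_T − 3·[U]_T = (0) + 3·(-1) − 3·(-1) = 0
  Θ: [V]_Θ + 3·[k_r]_Θ − 3·[U]_Θ = (0) + 3·(0) − 3·(0) = 0
  N: [V]_N + 3·[k_r]_N − 3·[U]_N = (0) + 3·(0) − 3·(0) = 0
All base exponents vanish — dimensionless.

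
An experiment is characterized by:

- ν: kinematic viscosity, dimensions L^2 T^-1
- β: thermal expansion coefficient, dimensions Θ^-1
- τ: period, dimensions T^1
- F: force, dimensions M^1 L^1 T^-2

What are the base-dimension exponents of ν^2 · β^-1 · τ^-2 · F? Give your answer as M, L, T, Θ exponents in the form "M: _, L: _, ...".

Collect each base-dimension exponent across the product:
  M: 2·(0) − (0) − 2·(0) + (1) = 1
  L: 2·(2) − (0) − 2·(0) + (1) = 5
  T: 2·(-1) − (0) − 2·(1) + (-2) = -6
  Θ: 2·(0) − (-1) − 2·(0) + (0) = 1
So the dimensions are [M L⁵ T⁻⁶ Θ].

M: 1, L: 5, T: -6, Θ: 1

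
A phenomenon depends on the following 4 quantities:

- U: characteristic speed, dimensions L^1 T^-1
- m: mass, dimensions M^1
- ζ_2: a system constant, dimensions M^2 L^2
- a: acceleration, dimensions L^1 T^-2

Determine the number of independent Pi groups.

1

There are 4 variables and 3 base dimensions (M, L, T).
The dimension matrix has rank 3.
Independent dimensionless groups: 4 − 3 = 1.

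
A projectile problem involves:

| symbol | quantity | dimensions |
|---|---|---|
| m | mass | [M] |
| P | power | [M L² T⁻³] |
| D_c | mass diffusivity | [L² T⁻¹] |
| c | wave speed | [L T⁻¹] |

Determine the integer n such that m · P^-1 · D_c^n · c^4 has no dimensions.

Balance the L exponent: (2)·n from D_c, plus (0) − (2) + 4·(1) = 2 from the rest, must sum to zero.
2n + 2 = 0, so n = -1.

-1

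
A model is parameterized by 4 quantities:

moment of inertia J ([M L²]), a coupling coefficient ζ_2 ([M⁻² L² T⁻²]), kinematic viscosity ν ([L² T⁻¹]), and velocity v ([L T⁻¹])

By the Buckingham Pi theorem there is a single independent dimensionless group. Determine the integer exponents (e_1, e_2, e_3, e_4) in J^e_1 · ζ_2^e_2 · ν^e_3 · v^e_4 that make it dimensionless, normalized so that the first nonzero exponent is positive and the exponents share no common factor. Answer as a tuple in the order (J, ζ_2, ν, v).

(2, 1, -4, 2)

M: e_1·(1) + e_2·(-2) + e_3·(0) + e_4·(0) = 0
L: e_1·(2) + e_2·(2) + e_3·(2) + e_4·(1) = 0
T: e_1·(0) + e_2·(-2) + e_3·(-1) + e_4·(-1) = 0
Solving this homogeneous linear system for the smallest-integer solution (first nonzero entry positive) gives (2, 1, -4, 2).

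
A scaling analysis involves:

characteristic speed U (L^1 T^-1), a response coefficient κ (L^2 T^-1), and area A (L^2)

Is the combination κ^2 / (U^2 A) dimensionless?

Sum the exponent of each base dimension across the product:
  M: −2·[U]_M + 2·[κ]_M − [A]_M = −2·(0) + 2·(0) − (0) = 0
  L: −2·[U]_L + 2·[κ]_L − [A]_L = −2·(1) + 2·(2) − (2) = 0
  T: −2·[U]_T + 2·[κ]_T − [A]_T = −2·(-1) + 2·(-1) − (0) = 0
All base exponents vanish — dimensionless.

yes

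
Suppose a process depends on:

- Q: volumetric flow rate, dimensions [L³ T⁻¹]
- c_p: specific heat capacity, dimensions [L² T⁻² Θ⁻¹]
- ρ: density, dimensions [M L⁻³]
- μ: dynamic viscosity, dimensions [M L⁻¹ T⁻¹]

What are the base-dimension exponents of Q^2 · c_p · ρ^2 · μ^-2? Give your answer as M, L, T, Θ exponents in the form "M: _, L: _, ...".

Collect each base-dimension exponent across the product:
  M: 2·(0) + (0) + 2·(1) − 2·(1) = 0
  L: 2·(3) + (2) + 2·(-3) − 2·(-1) = 4
  T: 2·(-1) + (-2) + 2·(0) − 2·(-1) = -2
  Θ: 2·(0) + (-1) + 2·(0) − 2·(0) = -1
So the dimensions are [L⁴ T⁻² Θ⁻¹].

M: 0, L: 4, T: -2, Θ: -1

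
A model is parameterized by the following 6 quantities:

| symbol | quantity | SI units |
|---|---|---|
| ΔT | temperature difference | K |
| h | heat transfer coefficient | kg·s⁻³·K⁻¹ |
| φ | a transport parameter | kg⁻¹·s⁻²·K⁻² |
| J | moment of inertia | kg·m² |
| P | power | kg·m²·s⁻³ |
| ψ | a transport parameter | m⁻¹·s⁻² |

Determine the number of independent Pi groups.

There are 6 variables and 4 base dimensions (M, L, T, Θ).
The dimension matrix has rank 4.
Independent dimensionless groups: 6 − 4 = 2.

2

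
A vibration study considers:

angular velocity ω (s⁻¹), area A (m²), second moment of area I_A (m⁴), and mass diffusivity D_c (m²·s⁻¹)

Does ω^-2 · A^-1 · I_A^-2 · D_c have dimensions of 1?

Sum the exponent of each base dimension across the product:
  L: −2·[ω]_L − [A]_L − 2·[I_A]_L + [D_c]_L = −2·(0) − (2) − 2·(4) + (2) = -8
  T: −2·[ω]_T − [A]_T − 2·[I_A]_T + [D_c]_T = −2·(-1) − (0) − 2·(0) + (-1) = 1
Net dimensions [L⁻⁸ T] ≠ [1] — not dimensionless.

no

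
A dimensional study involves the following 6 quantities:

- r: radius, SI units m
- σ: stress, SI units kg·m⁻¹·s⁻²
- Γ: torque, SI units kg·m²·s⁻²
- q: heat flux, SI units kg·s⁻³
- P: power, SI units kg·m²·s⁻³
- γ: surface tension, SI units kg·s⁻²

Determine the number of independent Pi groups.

There are 6 variables and 3 base dimensions (M, L, T).
The dimension matrix has rank 3.
Independent dimensionless groups: 6 − 3 = 3.

3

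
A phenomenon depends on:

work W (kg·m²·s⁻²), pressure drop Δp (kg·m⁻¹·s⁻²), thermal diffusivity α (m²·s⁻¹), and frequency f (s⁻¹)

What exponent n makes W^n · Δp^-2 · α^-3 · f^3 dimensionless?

Balance the M exponent: (1)·n from W, plus −2·(1) − 3·(0) + 3·(0) = -2 from the rest, must sum to zero.
n − 2 = 0, so n = 2.

2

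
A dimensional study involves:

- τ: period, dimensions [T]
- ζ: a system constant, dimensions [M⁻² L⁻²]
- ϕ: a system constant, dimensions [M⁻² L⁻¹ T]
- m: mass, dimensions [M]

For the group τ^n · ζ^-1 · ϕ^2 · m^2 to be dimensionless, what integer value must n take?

-2

Balance the T exponent: (1)·n from τ, plus −(0) + 2·(1) + 2·(0) = 2 from the rest, must sum to zero.
n + 2 = 0, so n = -2.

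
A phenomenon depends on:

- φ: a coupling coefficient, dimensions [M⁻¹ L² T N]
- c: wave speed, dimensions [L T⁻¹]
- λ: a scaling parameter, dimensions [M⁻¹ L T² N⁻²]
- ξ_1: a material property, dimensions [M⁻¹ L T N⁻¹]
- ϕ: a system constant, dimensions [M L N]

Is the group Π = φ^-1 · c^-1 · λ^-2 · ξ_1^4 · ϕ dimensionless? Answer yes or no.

Sum the exponent of each base dimension across the product:
  M: −[φ]_M − [c]_M − 2·[λ]_M + 4·[ξ_1]_M + [ϕ]_M = −(-1) − (0) − 2·(-1) + 4·(-1) + (1) = 0
  L: −[φ]_L − [c]_L − 2·[λ]_L + 4·[ξ_1]_L + [ϕ]_L = −(2) − (1) − 2·(1) + 4·(1) + (1) = 0
  T: −[φ]_T − [c]_T − 2·[λ]_T + 4·[ξ_1]_T + [ϕ]_T = −(1) − (-1) − 2·(2) + 4·(1) + (0) = 0
  N: −[φ]_N − [c]_N − 2·[λ]_N + 4·[ξ_1]_N + [ϕ]_N = −(1) − (0) − 2·(-2) + 4·(-1) + (1) = 0
All base exponents vanish — dimensionless.

yes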